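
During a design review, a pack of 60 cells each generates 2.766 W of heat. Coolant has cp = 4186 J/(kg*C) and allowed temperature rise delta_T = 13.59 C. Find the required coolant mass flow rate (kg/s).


Step 1: Total heat Q = 60 * 2.766 W = 165.96 W
Step 2: denom = cp * dT = 4186 * 13.59 = 56888
Step 3: m_dot = 165.96 / 56888 = 0.002917 kg/s

0.002917 kg/s


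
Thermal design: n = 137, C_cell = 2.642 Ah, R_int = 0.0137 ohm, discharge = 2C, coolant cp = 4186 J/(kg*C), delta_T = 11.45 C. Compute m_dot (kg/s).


Step 1: I = 2 * 2.642 = 5.284 A
Step 2: Q_cell = I^2 * R = 5.284^2 * 0.0137 = 0.38251 W
Step 3: Q_total = 137 * 0.38251 = 52.404 W
Step 4: m_dot = Q_total / (cp * dT) = 52.404 / (4186 * 11.45) = 0.001093 kg/s

0.001093 kg/s


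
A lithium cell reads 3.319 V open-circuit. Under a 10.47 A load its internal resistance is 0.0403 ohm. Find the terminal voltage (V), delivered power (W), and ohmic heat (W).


Step 1: V_terminal = OCV - I*R = 3.319 - 10.47 * 0.0403 = 2.8971 V
Step 2: P_out = V_terminal * I = 2.8971 * 10.47 = 30.33 W
Step 3: Q = I^2 * R = 10.47^2 * 0.0403 = 4.418 W

V=2.8971 V, P=30.33 W, Q=4.418 W


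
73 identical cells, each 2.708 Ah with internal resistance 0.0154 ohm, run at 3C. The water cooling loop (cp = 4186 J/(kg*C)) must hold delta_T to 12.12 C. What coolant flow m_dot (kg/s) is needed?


Step 1: I = 3 * 2.708 = 8.124 A
Step 2: Q_cell = I^2 * R = 8.124^2 * 0.0154 = 1.0164 W
Step 3: Q_total = 73 * 1.0164 = 74.197 W
Step 4: m_dot = Q_total / (cp * dT) = 74.197 / (4186 * 12.12) = 0.001462 kg/s

0.001462 kg/s


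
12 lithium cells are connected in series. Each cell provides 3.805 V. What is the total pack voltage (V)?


With 12 cells in series at 3.805 V each, V_pack = 45.66 V

45.66 V


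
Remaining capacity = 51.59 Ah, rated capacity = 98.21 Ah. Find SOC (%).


SOC = (remaining / total) * 100 = (51.59 / 98.21) * 100 = 52.53%

52.53%


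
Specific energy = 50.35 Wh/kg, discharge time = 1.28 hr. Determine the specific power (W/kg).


Specific power = 50.35 Wh/kg / 1.28 hr = 39.34 W/kg

39.34 W/kg


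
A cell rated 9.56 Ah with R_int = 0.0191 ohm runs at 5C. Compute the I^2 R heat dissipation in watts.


Step 1: I = C_rate * capacity = 5 * 9.56 = 47.8 A
Step 2: Q = I^2 * R = 47.8^2 * 0.0191 = 2284.8 * 0.0191 = 43.64 W

43.64 W


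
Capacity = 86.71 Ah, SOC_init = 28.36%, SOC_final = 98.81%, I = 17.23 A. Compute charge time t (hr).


Step 1: dSOC = 98.81% - 28.36% = 70.45%
Step 2: delta_Ah = 86.71 * 70.45 / 100 = 61.087 Ah
Step 3: t = 61.087 / 17.23 = 3.545 hr

3.545 hr


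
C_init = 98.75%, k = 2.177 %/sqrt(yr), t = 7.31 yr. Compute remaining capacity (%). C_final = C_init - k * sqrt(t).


sqrt(t) = sqrt(7.31) = 2.7037
C_final = 98.75 - 2.177 * 2.7037 = 92.86%

92.86%


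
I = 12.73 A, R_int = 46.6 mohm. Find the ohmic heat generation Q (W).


Convert: R = 46.6 mohm = 0.0466 ohm
Q = I^2 * R = 12.73^2 * 0.0466 = 7.552 W

7.552 W


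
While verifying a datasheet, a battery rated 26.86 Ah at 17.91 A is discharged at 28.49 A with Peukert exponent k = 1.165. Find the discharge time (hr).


Step 1: t_rated = C / I_rated = 26.86 / 17.91 = 1.4997 hr
Step 2: ratio = 17.91 / 28.49 = 0.62864
Step 3: ratio^k = 0.62864^1.165 = 0.58229
Step 4: t = t_rated * ratio^k = 1.4997 * 0.58229 = 0.8733 hr

0.8733 hr


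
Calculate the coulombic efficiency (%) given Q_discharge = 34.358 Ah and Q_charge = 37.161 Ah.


eta_c = Q_dis / Q_chg * 100 = 34.358 / 37.161 * 100 = 92.46%

92.46%


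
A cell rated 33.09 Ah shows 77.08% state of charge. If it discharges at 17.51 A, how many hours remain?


Step 1: remaining = SOC/100 * C_total = 77.08/100 * 33.09 = 25.506 Ah
Step 2: t = remaining / I = 25.506 / 17.51 = 1.457 hr

1.457 hr


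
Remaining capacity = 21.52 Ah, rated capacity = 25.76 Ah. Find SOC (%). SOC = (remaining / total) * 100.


SOC = (remaining / total) * 100 = (21.52 / 25.76) * 100 = 83.54%

83.54%


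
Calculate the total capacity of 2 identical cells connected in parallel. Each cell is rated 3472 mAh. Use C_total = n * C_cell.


Convert: C_cell = 3472 mAh = 3.472 Ah
C_total = 2 * 3.472 = 6.944 Ah

6.944 Ah


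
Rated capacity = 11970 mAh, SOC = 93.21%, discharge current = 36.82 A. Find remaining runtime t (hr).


Convert: C_total = 11970 mAh = 11.97 Ah
Step 1: remaining = SOC/100 * C_total = 93.21/100 * 11.97 = 11.157 Ah
Step 2: t = remaining / I = 11.157 / 36.82 = 0.3030 hr

0.3030 hr


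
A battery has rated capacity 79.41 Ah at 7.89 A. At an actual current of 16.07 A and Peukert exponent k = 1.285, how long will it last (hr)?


t_rated = C / I_rated = 79.41 / 7.89 = 10.065 hr
(I_rated/I)^k = (0.49098)^1.285 = 0.40088
t = t_rated * (I_rated/I)^k = 10.065 * 0.40088 = 4.035 hr

4.035 hr


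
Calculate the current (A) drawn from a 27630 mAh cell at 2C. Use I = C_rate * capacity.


Convert: capacity = 27630 mAh = 27.63 Ah
At 2C: I = 2 * 27.63 Ah = 55.26 A

55.26 A


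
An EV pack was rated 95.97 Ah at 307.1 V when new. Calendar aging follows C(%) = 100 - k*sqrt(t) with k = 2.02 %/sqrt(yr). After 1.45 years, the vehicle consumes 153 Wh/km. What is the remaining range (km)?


Step 1: capacity retention = 100 - 2.02 * sqrt(1.45) = 100 - 2.02 * 1.2042 = 97.568%
Step 2: C_now = 95.97 * 97.568/100 = 93.636 Ah
Step 3: E_pack = V * C_now = 307.1 * 93.636 = 28756 Wh
Step 4: range = E_pack / consumption = 28756 / 153 = 187.9 km

187.9 km


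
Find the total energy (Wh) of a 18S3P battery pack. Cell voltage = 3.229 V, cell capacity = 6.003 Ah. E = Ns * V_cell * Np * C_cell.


V_pack = 18 * 3.229 = 58.122 V
C_pack = 3 * 6.003 = 18.009 Ah
E = V_pack * C_pack = 58.122 * 18.009 = 1047 Wh

1047 Wh


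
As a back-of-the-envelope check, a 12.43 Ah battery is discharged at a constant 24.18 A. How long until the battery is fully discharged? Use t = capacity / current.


Runtime = 12.43 Ah / 24.18 A = 0.5141 hr

0.5141 hr


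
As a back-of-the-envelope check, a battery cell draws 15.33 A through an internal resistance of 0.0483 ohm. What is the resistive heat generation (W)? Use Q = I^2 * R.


Q = I^2 * R = 15.33^2 * 0.0483 = 11.35 W

11.35 W


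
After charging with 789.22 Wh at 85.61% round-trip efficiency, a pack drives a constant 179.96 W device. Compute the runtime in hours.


Step 1: E_discharge = eta/100 * E_charge = 85.61/100 * 789.22 = 675.65 Wh
Step 2: t = E_discharge / P = 675.65 / 179.96 = 3.754 hr

3.754 hr


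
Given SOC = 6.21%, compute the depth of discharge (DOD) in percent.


DOD = 100 - SOC = 100 - 6.21 = 93.79%

93.79%


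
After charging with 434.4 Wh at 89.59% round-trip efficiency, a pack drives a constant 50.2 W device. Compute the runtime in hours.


Step 1: E_discharge = eta/100 * E_charge = 89.59/100 * 434.4 = 389.18 Wh
Step 2: t = E_discharge / P = 389.18 / 50.2 = 7.753 hr

7.753 hr


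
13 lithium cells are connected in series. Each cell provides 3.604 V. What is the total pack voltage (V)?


Series voltages add: 13 * 3.604 V = 46.852 V

46.852 V


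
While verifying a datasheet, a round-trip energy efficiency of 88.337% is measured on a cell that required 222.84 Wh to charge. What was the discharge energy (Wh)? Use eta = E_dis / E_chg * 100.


E_dis = eta/100 * E_chg = 88.337/100 * 222.84 = 196.9 Wh

196.9 Wh


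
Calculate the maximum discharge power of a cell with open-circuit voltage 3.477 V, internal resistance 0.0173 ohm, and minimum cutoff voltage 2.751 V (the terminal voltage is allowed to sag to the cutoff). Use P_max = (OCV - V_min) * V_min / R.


dV = OCV - V_min = 0.726 V (so I_max = dV / R)
P_max = dV * V_min / R = 0.726 * 2.751 / 0.0173 = 115.4 W

115.4 W


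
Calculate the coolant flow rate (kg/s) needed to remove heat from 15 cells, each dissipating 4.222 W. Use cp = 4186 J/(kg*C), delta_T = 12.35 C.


Step 1: Total heat Q = 15 * 4.222 W = 63.33 W
Step 2: denom = cp * dT = 4186 * 12.35 = 51697
Step 3: m_dot = 63.33 / 51697 = 0.001225 kg/s

0.001225 kg/s


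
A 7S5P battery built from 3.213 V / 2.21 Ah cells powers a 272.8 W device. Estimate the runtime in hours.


Step 1: E_pack = Ns * V_cell * Np * C_cell = 7 * 3.213 * 5 * 2.21 = 248.53 Wh
Step 2: t = E_pack / P = 248.53 / 272.8 = 0.9110 hr

0.9110 hr


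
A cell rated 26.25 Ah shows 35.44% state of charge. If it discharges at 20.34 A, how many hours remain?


Step 1: remaining = SOC/100 * C_total = 35.44/100 * 26.25 = 9.303 Ah
Step 2: t = remaining / I = 9.303 / 20.34 = 0.4574 hr

0.4574 hr


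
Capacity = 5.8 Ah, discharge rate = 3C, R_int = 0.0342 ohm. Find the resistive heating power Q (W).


Step 1: I = C_rate * capacity = 3 * 5.8 = 17.4 A
Step 2: Q = I^2 * R = 17.4^2 * 0.0342 = 302.76 * 0.0342 = 10.35 W

10.35 W


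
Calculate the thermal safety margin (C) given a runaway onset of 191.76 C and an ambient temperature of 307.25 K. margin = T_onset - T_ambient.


Convert: T_ambient = 307.25 K = 34.1 C
margin = 191.76 - 34.1 = 157.66 C

157.66 C


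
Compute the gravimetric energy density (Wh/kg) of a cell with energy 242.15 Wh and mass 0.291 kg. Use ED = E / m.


Specific energy = 242.15 Wh / 0.291 kg = 832.1 Wh/kg

832.1 Wh/kg


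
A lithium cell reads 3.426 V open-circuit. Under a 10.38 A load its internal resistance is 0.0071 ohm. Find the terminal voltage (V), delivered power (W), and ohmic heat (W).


Step 1: V_terminal = OCV - I*R = 3.426 - 10.38 * 0.0071 = 3.3523 V
Step 2: P_out = V_terminal * I = 3.3523 * 10.38 = 34.80 W
Step 3: Q = I^2 * R = 10.38^2 * 0.0071 = 0.7650 W

V=3.3523 V, P=34.80 W, Q=0.7650 W


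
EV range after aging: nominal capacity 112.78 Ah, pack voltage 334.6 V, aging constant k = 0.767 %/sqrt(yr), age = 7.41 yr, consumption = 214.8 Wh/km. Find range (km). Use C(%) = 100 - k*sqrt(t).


Step 1: capacity retention = 100 - 0.767 * sqrt(7.41) = 100 - 0.767 * 2.7221 = 97.912%
Step 2: C_now = 112.78 * 97.912/100 = 110.43 Ah
Step 3: E_pack = V * C_now = 334.6 * 110.43 = 36950 Wh
Step 4: range = E_pack / consumption = 36950 / 214.8 = 172.0 km

172.0 km


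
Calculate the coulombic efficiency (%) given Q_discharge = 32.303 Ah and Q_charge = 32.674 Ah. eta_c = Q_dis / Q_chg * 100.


Coulombic efficiency = 32.303/32.674 * 100% = 98.86%

98.86%


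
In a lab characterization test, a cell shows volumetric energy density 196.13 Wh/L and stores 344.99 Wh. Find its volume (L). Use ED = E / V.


V = E / ED = 344.99 / 196.13 = 1.759 L

1.759 L


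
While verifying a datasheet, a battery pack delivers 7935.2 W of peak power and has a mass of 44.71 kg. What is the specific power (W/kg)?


SP = P / m = 7935.2 / 44.71 = 177.5 W/kg

177.5 W/kg


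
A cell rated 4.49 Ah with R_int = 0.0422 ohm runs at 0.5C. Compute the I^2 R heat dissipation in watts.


Step 1: I = C_rate * capacity = 0.5 * 4.49 = 2.245 A
Step 2: Q = I^2 * R = 2.245^2 * 0.0422 = 5.04 * 0.0422 = 0.2127 W

0.2127 W


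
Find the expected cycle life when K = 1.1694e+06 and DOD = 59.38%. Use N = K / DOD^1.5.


Step 1: DOD^1.5 = 59.38^1.5 = 457.57
Step 2: N = 1.1694e+06 / 457.57 = 2556 cycles

2556 cycles


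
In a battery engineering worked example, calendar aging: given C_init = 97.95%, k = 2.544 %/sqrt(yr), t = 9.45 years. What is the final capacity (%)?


Step 1: sqrt(9.45 yr) = 3.0741
Step 2: drop = 2.544 * 3.0741 = 7.8205
Step 3: C_final = 97.95 - 7.8205 = 90.13%

90.13%


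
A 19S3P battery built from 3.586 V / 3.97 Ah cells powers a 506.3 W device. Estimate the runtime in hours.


Step 1: E_pack = Ns * V_cell * Np * C_cell = 19 * 3.586 * 3 * 3.97 = 811.48 Wh
Step 2: t = E_pack / P = 811.48 / 506.3 = 1.603 hr

1.603 hr


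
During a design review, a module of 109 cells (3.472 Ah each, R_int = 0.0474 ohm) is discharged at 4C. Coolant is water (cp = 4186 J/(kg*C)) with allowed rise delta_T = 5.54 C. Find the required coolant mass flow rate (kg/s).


Step 1: I = 4 * 3.472 = 13.888 A
Step 2: Q_cell = I^2 * R = 13.888^2 * 0.0474 = 9.1423 W
Step 3: Q_total = 109 * 9.1423 = 996.51 W
Step 4: m_dot = Q_total / (cp * dT) = 996.51 / (4186 * 5.54) = 0.04297 kg/s

0.04297 kg/s


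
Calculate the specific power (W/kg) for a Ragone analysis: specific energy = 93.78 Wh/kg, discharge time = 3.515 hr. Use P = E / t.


P_specific = E / t = 93.78 / 3.515 = 26.68 W/kg

26.68 W/kg


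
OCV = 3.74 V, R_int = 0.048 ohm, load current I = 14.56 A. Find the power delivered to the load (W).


Step 1: V_terminal = OCV - I*R = 3.74 - 14.56 * 0.048 = 3.0411 V
Step 2: P_out = V_terminal * I = 3.0411 * 14.56 = 44.28 W

44.28 W


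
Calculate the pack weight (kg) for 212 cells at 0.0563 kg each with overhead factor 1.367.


Cell mass sum = 212 * 0.0563 = 11.936 kg
With overhead 1.367: m_pack = 11.936 * 1.367 = 16.32 kg

16.32 kg


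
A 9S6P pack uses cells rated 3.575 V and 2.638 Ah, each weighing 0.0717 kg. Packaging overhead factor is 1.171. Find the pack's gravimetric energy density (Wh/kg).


Step 1: V_pack = 9 * 3.575 = 32.175 V
Step 2: C_pack = 6 * 2.638 = 15.828 Ah
Step 3: E_pack = V_pack * C_pack = 32.175 * 15.828 = 509.27 Wh
Step 4: m_pack = 9 * 6 * 0.0717 * 1.171 = 4.5339 kg
Step 5: ED = E_pack / m_pack = 509.27 / 4.5339 = 112.3 Wh/kg

112.3 Wh/kg


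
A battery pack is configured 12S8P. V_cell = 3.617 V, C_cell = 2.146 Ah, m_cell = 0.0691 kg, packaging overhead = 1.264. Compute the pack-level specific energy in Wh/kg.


Step 1: V_pack = 12 * 3.617 = 43.404 V
Step 2: C_pack = 8 * 2.146 = 17.168 Ah
Step 3: E_pack = V_pack * C_pack = 43.404 * 17.168 = 745.16 Wh
Step 4: m_pack = 12 * 8 * 0.0691 * 1.264 = 8.3849 kg
Step 5: ED = E_pack / m_pack = 745.16 / 8.3849 = 88.87 Wh/kg

88.87 Wh/kg


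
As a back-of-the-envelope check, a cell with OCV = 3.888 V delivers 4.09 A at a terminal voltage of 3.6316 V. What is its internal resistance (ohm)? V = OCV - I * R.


R = (OCV - V) / I = (3.888 - 3.6316) / 4.09 = 0.06269 ohm

0.06269 ohm


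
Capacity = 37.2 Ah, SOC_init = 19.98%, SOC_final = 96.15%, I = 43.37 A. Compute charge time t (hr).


delta_Ah = 37.2 * (96.15 - 19.98) / 100 = 28.335 Ah
t = delta_Ah / I = 28.335 / 43.37 = 0.6533 hr

0.6533 hr


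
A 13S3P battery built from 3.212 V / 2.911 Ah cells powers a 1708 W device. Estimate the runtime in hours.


Step 1: E_pack = Ns * V_cell * Np * C_cell = 13 * 3.212 * 3 * 2.911 = 364.66 Wh
Step 2: t = E_pack / P = 364.66 / 1708 = 0.2135 hr

0.2135 hr


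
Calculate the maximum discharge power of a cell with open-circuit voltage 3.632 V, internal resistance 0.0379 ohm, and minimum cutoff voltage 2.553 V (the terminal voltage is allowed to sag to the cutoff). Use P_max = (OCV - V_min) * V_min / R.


P_max = (OCV - V_min) * V_min / R = (3.632 - 2.553) * 2.553 / 0.0379 = 1.079 * 2.553 / 0.0379 = 72.68 W

72.68 W


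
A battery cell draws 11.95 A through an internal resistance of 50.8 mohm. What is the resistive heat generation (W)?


Convert: R = 50.8 mohm = 0.0508 ohm
I^2 = 142.8
Q = 142.8 * 0.0508 = 7.254 W

7.254 W


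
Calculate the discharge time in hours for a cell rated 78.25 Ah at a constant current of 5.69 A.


t = capacity / current = 78.25 / 5.69 = 13.75 hr

13.75 hr


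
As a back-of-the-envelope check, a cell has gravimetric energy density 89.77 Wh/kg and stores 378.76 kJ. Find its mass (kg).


Convert: E = 378.76 kJ = 105.21 Wh
m = E / ED = 105.21 / 89.77 = 1.172 kg

1.172 kg


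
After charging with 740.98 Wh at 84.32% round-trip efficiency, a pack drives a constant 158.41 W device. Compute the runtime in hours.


Step 1: E_discharge = eta/100 * E_charge = 84.32/100 * 740.98 = 624.79 Wh
Step 2: t = E_discharge / P = 624.79 / 158.41 = 3.944 hr

3.944 hr


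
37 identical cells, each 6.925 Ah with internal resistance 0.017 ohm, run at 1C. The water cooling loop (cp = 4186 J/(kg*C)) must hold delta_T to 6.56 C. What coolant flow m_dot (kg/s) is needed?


Step 1: I = 1 * 6.925 = 6.925 A
Step 2: Q_cell = I^2 * R = 6.925^2 * 0.017 = 0.81525 W
Step 3: Q_total = 37 * 0.81525 = 30.164 W
Step 4: m_dot = Q_total / (cp * dT) = 30.164 / (4186 * 6.56) = 0.001098 kg/s

0.001098 kg/s


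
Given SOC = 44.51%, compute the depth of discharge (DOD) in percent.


Complement of SOC: DOD = 100% - 44.51% = 55.49%

55.49%


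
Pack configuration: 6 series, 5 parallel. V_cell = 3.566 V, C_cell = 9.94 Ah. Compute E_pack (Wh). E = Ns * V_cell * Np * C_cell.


E = Ns * Vcell * Np * Ccell = 6 * 3.566 * 5 * 9.94 = 1063 Wh

1063 Wh


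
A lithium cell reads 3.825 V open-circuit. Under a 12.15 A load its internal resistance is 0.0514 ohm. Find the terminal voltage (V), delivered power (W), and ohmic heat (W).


Step 1: V_terminal = OCV - I*R = 3.825 - 12.15 * 0.0514 = 3.2005 V
Step 2: P_out = V_terminal * I = 3.2005 * 12.15 = 38.89 W
Step 3: Q = I^2 * R = 12.15^2 * 0.0514 = 7.588 W

V=3.2005 V, P=38.89 W, Q=7.588 W


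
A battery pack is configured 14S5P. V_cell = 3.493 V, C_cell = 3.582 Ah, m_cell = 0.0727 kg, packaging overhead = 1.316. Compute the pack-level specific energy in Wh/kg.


Step 1: V_pack = 14 * 3.493 = 48.902 V
Step 2: C_pack = 5 * 3.582 = 17.91 Ah
Step 3: E_pack = V_pack * C_pack = 48.902 * 17.91 = 875.83 Wh
Step 4: m_pack = 14 * 5 * 0.0727 * 1.316 = 6.6971 kg
Step 5: ED = E_pack / m_pack = 875.83 / 6.6971 = 130.8 Wh/kg

130.8 Wh/kg


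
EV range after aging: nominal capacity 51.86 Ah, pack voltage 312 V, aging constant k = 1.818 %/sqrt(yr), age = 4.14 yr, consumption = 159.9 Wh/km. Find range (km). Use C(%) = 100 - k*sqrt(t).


Step 1: capacity retention = 100 - 1.818 * sqrt(4.14) = 100 - 1.818 * 2.0347 = 96.301%
Step 2: C_now = 51.86 * 96.301/100 = 49.942 Ah
Step 3: E_pack = V * C_now = 312 * 49.942 = 15582 Wh
Step 4: range = E_pack / consumption = 15582 / 159.9 = 97.45 km

97.45 km


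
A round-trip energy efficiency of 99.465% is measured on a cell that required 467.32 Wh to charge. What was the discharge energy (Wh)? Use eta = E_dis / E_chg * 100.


E_dis = eta/100 * E_chg = 99.465/100 * 467.32 = 464.8 Wh

464.8 Wh


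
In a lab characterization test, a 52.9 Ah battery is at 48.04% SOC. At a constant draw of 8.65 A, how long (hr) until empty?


Step 1: remaining = SOC/100 * C_total = 48.04/100 * 52.9 = 25.413 Ah
Step 2: t = remaining / I = 25.413 / 8.65 = 2.938 hr

2.938 hr


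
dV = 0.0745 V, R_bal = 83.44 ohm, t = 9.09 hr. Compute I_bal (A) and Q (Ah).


I_bal = dV / R = 0.0745 / 83.44 = 8.9286e-04 A
Q = I_bal * t = 8.9286e-04 * 9.09 = 0.008116 Ah

I=8.9286e-04 A, Q=0.008116 Ah


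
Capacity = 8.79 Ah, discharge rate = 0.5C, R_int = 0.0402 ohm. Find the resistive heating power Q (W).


Step 1: I = C_rate * capacity = 0.5 * 8.79 = 4.395 A
Step 2: Q = I^2 * R = 4.395^2 * 0.0402 = 19.316 * 0.0402 = 0.7765 W

0.7765 W


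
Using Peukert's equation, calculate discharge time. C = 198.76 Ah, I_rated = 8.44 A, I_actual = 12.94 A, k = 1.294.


t_rated = C / I_rated = 198.76 / 8.44 = 23.55 hr
(I_rated/I)^k = (0.65224)^1.294 = 0.57523
t = t_rated * (I_rated/I)^k = 23.55 * 0.57523 = 13.55 hr

13.55 hr


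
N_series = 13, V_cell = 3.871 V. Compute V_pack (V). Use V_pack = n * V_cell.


V_pack = n * V_cell = 13 * 3.871 = 50.323 V

50.323 V


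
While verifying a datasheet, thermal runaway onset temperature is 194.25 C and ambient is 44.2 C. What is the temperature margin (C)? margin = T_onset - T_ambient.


Safety margin = 194.25 C - 44.2 C = 150.05 C

150.05 C


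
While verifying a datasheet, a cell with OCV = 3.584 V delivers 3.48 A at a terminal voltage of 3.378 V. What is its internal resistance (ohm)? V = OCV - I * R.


R = (OCV - V) / I = (3.584 - 3.378) / 3.48 = 0.05920 ohm

0.05920 ohm


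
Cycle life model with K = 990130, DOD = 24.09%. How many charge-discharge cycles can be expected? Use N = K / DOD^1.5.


Step 1: DOD^1.5 = 24.09^1.5 = 118.24
Step 2: N = 990130 / 118.24 = 8374 cycles

8374 cycles


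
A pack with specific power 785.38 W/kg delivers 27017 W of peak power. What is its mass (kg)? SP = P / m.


m = P / SP = 27017 / 785.38 = 34.40 kg

34.40 kg


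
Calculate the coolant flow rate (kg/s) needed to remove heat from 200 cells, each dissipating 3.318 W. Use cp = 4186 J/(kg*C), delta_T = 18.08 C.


Step 1: Total heat Q = 200 * 3.318 W = 663.6 W
Step 2: denom = cp * dT = 4186 * 18.08 = 75683
Step 3: m_dot = 663.6 / 75683 = 0.008768 kg/s

0.008768 kg/s


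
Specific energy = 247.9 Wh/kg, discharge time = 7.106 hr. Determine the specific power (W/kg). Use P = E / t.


P_specific = E / t = 247.9 / 7.106 = 34.89 W/kg

34.89 W/kg


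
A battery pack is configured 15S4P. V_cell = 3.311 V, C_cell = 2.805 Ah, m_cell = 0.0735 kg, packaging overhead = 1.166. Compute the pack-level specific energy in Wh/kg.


Step 1: V_pack = 15 * 3.311 = 49.665 V
Step 2: C_pack = 4 * 2.805 = 11.22 Ah
Step 3: E_pack = V_pack * C_pack = 49.665 * 11.22 = 557.24 Wh
Step 4: m_pack = 15 * 4 * 0.0735 * 1.166 = 5.1421 kg
Step 5: ED = E_pack / m_pack = 557.24 / 5.1421 = 108.4 Wh/kg

108.4 Wh/kg


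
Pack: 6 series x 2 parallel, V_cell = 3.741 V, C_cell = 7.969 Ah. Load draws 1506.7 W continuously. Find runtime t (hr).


Step 1: E_pack = Ns * V_cell * Np * C_cell = 6 * 3.741 * 2 * 7.969 = 357.74 Wh
Step 2: t = E_pack / P = 357.74 / 1506.7 = 0.2374 hr

0.2374 hr


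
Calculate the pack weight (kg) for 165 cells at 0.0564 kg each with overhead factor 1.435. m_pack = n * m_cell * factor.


m_pack = n * m_cell * overhead = 165 * 0.0564 * 1.435 = 13.35 kg

13.35 kg


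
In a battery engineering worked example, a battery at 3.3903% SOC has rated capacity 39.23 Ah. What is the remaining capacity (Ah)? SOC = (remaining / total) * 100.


remaining = SOC / 100 * total = 3.3903 / 100 * 39.23 = 1.330 Ah

1.330 Ah


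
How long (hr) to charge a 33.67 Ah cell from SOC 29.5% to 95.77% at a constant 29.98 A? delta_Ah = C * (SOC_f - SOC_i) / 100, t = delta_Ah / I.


Step 1: dSOC = 95.77% - 29.5% = 66.27%
Step 2: delta_Ah = 33.67 * 66.27 / 100 = 22.313 Ah
Step 3: t = 22.313 / 29.98 = 0.7443 hr

0.7443 hr


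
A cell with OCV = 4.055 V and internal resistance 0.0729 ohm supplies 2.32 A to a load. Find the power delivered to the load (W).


Step 1: V_terminal = OCV - I*R = 4.055 - 2.32 * 0.0729 = 3.8859 V
Step 2: P_out = V_terminal * I = 3.8859 * 2.32 = 9.015 W

9.015 W


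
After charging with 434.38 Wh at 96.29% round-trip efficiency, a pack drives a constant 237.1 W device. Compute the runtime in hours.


Step 1: E_discharge = eta/100 * E_charge = 96.29/100 * 434.38 = 418.26 Wh
Step 2: t = E_discharge / P = 418.26 / 237.1 = 1.764 hr

1.764 hr


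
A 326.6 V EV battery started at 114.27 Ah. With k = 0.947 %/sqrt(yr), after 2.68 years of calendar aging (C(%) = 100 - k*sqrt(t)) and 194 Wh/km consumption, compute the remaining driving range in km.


Step 1: capacity retention = 100 - 0.947 * sqrt(2.68) = 100 - 0.947 * 1.6371 = 98.45%
Step 2: C_now = 114.27 * 98.45/100 = 112.5 Ah
Step 3: E_pack = V * C_now = 326.6 * 112.5 = 36743 Wh
Step 4: range = E_pack / consumption = 36743 / 194 = 189.4 km

189.4 km


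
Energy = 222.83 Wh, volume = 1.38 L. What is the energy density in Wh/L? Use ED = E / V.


Volumetric ED = 222.83 Wh / 1.38 L = 161.5 Wh/L

161.5 Wh/L


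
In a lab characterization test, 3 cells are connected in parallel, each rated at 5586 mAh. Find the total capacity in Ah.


Convert: C_cell = 5586 mAh = 5.586 Ah
C_total = 3 * 5.586 = 16.758 Ah

16.758 Ah


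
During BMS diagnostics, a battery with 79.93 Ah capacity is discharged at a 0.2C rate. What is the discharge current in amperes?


I = C_rate * capacity = 0.2 * 79.93 = 15.986 A

15.986 A


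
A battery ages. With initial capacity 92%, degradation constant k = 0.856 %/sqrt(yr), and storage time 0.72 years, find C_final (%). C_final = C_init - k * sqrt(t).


Step 1: sqrt(0.72 yr) = 0.84853
Step 2: drop = 0.856 * 0.84853 = 0.72634
Step 3: C_final = 92 - 0.72634 = 91.27%

91.27%


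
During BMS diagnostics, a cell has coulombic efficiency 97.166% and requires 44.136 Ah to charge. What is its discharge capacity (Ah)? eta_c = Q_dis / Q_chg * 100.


Q_dis = eta/100 * Q_chg = 97.166/100 * 44.136 = 42.89 Ah

42.89 Ah


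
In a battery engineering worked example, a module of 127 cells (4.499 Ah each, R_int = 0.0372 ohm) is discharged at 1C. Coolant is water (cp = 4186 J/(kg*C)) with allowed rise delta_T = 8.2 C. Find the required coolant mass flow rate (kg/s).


Step 1: I = 1 * 4.499 = 4.499 A
Step 2: Q_cell = I^2 * R = 4.499^2 * 0.0372 = 0.75297 W
Step 3: Q_total = 127 * 0.75297 = 95.627 W
Step 4: m_dot = Q_total / (cp * dT) = 95.627 / (4186 * 8.2) = 0.002786 kg/s

0.002786 kg/s


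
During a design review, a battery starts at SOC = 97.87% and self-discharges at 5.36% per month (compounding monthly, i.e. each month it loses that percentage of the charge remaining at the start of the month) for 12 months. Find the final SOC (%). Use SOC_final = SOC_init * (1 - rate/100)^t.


decay = (1 - 5.36/100)^12 = 0.51629
SOC_final = 97.87 * 0.51629 = 50.53%

50.53%


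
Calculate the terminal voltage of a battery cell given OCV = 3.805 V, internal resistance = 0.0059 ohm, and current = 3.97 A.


V = OCV - I*R = 3.805 - 3.97 * 0.0059 = 3.782 V

3.782 V


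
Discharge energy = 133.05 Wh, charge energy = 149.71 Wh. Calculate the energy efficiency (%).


Round-trip efficiency = 133.05/149.71 * 100% = 88.87%

88.87%


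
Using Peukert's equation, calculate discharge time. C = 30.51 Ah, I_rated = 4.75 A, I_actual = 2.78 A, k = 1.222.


Step 1: t_rated = C / I_rated = 30.51 / 4.75 = 6.4232 hr
Step 2: ratio = 4.75 / 2.78 = 1.7086
Step 3: ratio^k = 1.7086^1.222 = 1.9244
Step 4: t = t_rated * ratio^k = 6.4232 * 1.9244 = 12.36 hr

12.36 hr


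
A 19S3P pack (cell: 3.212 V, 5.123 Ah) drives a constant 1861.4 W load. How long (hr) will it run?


Step 1: E_pack = Ns * V_cell * Np * C_cell = 19 * 3.212 * 3 * 5.123 = 937.94 Wh
Step 2: t = E_pack / P = 937.94 / 1861.4 = 0.5039 hr

0.5039 hr


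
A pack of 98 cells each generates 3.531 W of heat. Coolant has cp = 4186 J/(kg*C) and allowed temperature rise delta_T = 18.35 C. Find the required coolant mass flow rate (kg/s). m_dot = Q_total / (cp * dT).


Step 1: Total heat Q = 98 * 3.531 W = 346.04 W
Step 2: denom = cp * dT = 4186 * 18.35 = 76813
Step 3: m_dot = 346.04 / 76813 = 0.004505 kg/s

0.004505 kg/s


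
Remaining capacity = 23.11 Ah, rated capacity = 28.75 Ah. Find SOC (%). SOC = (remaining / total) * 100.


SOC = (remaining / total) * 100 = (23.11 / 28.75) * 100 = 80.38%

80.38%


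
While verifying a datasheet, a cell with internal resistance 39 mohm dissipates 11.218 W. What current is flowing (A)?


Convert: R = 39 mohm = 0.039 ohm
I = sqrt(Q / R) = sqrt(11.218 / 0.039) = sqrt(287.64) = 16.96 A

16.96 A


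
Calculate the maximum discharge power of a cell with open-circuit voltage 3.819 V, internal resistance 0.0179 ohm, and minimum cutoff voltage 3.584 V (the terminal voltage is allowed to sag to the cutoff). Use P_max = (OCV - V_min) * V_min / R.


P_max = (OCV - V_min) * V_min / R = (3.819 - 3.584) * 3.584 / 0.0179 = 0.235 * 3.584 / 0.0179 = 47.05 W

47.05 W


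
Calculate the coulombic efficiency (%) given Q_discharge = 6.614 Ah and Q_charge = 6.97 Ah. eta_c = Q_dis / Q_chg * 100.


eta_c = Q_dis / Q_chg * 100 = 6.614 / 6.97 * 100 = 94.89%

94.89%


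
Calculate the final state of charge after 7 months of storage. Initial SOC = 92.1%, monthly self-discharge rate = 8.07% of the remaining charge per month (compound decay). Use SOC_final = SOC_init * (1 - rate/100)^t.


decay = (1 - 8.07/100)^7 = 0.55488
SOC_final = 92.1 * 0.55488 = 51.10%

51.10%


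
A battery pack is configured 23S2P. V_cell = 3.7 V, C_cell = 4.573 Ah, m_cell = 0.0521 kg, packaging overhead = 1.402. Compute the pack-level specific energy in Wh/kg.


Step 1: V_pack = 23 * 3.7 = 85.1 V
Step 2: C_pack = 2 * 4.573 = 9.146 Ah
Step 3: E_pack = V_pack * C_pack = 85.1 * 9.146 = 778.32 Wh
Step 4: m_pack = 23 * 2 * 0.0521 * 1.402 = 3.36 kg
Step 5: ED = E_pack / m_pack = 778.32 / 3.36 = 231.6 Wh/kg

231.6 Wh/kg


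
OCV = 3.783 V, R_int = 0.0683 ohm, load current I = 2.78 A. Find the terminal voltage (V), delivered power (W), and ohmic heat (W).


Step 1: V_terminal = OCV - I*R = 3.783 - 2.78 * 0.0683 = 3.5931 V
Step 2: P_out = V_terminal * I = 3.5931 * 2.78 = 9.989 W
Step 3: Q = I^2 * R = 2.78^2 * 0.0683 = 0.5278 W

V=3.5931 V, P=9.989 W, Q=0.5278 W


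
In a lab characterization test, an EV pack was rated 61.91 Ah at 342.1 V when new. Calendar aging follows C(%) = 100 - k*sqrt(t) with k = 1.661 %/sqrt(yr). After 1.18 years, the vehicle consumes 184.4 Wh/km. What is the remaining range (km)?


Step 1: capacity retention = 100 - 1.661 * sqrt(1.18) = 100 - 1.661 * 1.0863 = 98.196%
Step 2: C_now = 61.91 * 98.196/100 = 60.793 Ah
Step 3: E_pack = V * C_now = 342.1 * 60.793 = 20797 Wh
Step 4: range = E_pack / consumption = 20797 / 184.4 = 112.8 km

112.8 km


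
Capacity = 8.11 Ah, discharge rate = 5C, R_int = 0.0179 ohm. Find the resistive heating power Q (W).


Step 1: I = C_rate * capacity = 5 * 8.11 = 40.55 A
Step 2: Q = I^2 * R = 40.55^2 * 0.0179 = 1644.3 * 0.0179 = 29.43 W

29.43 W


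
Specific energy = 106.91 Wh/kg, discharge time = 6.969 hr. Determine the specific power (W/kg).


Specific power = 106.91 Wh/kg / 6.969 hr = 15.34 W/kg

15.34 W/kg


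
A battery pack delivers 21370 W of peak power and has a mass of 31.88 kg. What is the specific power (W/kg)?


Specific power = 21370 W / 31.88 kg = 670.3 W/kg

670.3 W/kg


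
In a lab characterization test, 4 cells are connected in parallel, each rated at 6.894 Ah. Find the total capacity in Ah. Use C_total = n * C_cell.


C_total = 4 * 6.894 = 27.576 Ah

27.576 Ah


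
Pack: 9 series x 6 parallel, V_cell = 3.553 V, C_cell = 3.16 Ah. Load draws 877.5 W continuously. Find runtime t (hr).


Step 1: E_pack = Ns * V_cell * Np * C_cell = 9 * 3.553 * 6 * 3.16 = 606.28 Wh
Step 2: t = E_pack / P = 606.28 / 877.5 = 0.6909 hr

0.6909 hr


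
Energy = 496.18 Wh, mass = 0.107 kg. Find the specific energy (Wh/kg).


ED = E / m = 496.18 / 0.107 = 4637 Wh/kg

4637 Wh/kg


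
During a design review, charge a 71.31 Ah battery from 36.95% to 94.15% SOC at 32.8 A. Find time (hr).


Step 1: dSOC = 94.15% - 36.95% = 57.2%
Step 2: delta_Ah = 71.31 * 57.2 / 100 = 40.789 Ah
Step 3: t = 40.789 / 32.8 = 1.244 hr

1.244 hr


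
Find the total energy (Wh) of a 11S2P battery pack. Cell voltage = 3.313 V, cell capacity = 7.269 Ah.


V_pack = 11 * 3.313 = 36.443 V
C_pack = 2 * 7.269 = 14.538 Ah
E = V_pack * C_pack = 36.443 * 14.538 = 529.8 Wh

529.8 Wh


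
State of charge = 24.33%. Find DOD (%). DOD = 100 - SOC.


DOD = 100 - SOC = 100 - 24.33 = 75.67%

75.67%


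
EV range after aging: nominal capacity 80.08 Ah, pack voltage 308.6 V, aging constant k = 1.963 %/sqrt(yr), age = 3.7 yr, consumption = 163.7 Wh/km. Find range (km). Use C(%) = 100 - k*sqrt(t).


Step 1: capacity retention = 100 - 1.963 * sqrt(3.7) = 100 - 1.963 * 1.9235 = 96.224%
Step 2: C_now = 80.08 * 96.224/100 = 77.056 Ah
Step 3: E_pack = V * C_now = 308.6 * 77.056 = 23779 Wh
Step 4: range = E_pack / consumption = 23779 / 163.7 = 145.3 km

145.3 km


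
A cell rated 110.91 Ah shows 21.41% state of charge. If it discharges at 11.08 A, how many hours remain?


Step 1: remaining = SOC/100 * C_total = 21.41/100 * 110.91 = 23.746 Ah
Step 2: t = remaining / I = 23.746 / 11.08 = 2.143 hr

2.143 hr


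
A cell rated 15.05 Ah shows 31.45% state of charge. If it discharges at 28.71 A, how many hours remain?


Step 1: remaining = SOC/100 * C_total = 31.45/100 * 15.05 = 4.7332 Ah
Step 2: t = remaining / I = 4.7332 / 28.71 = 0.1649 hr

0.1649 hr


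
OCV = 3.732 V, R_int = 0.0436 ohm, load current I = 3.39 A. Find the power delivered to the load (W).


Step 1: V_terminal = OCV - I*R = 3.732 - 3.39 * 0.0436 = 3.5842 V
Step 2: P_out = V_terminal * I = 3.5842 * 3.39 = 12.15 W

12.15 W


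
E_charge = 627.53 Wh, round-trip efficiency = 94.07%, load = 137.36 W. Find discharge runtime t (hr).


Step 1: E_discharge = eta/100 * E_charge = 94.07/100 * 627.53 = 590.32 Wh
Step 2: t = E_discharge / P = 590.32 / 137.36 = 4.298 hr

4.298 hr


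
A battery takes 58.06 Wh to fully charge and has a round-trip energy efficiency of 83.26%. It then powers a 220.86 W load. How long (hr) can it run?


Step 1: E_discharge = eta/100 * E_charge = 83.26/100 * 58.06 = 48.341 Wh
Step 2: t = E_discharge / P = 48.341 / 220.86 = 0.2189 hr

0.2189 hr


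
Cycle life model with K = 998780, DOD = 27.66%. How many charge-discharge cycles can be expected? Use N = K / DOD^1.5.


Step 1: DOD^1.5 = 27.66^1.5 = 145.47
Step 2: N = 998780 / 145.47 = 6866 cycles

6866 cycles


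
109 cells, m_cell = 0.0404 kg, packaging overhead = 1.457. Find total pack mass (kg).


m_pack = n * m_cell * overhead = 109 * 0.0404 * 1.457 = 6.416 kg

6.416 kg


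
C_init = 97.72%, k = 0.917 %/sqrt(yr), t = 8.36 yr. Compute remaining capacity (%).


sqrt(t) = sqrt(8.36) = 2.8914
C_final = 97.72 - 0.917 * 2.8914 = 95.07%

95.07%


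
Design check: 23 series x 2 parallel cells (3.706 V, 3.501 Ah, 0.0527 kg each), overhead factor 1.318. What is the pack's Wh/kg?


Step 1: V_pack = 23 * 3.706 = 85.238 V
Step 2: C_pack = 2 * 3.501 = 7.002 Ah
Step 3: E_pack = V_pack * C_pack = 85.238 * 7.002 = 596.84 Wh
Step 4: m_pack = 23 * 2 * 0.0527 * 1.318 = 3.1951 kg
Step 5: ED = E_pack / m_pack = 596.84 / 3.1951 = 186.8 Wh/kg

186.8 Wh/kg


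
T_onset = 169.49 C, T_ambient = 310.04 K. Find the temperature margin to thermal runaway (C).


Convert: T_ambient = 310.04 K = 36.89 C
margin = 169.49 - 36.89 = 132.6 C

132.6 C


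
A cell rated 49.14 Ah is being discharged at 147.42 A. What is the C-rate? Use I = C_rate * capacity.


Rearranging: C_rate = 147.42 / 49.14 = 3C

3C


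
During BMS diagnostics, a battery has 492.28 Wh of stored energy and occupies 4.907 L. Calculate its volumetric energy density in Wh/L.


Volumetric ED = 492.28 Wh / 4.907 L = 100.3 Wh/L

100.3 Wh/L


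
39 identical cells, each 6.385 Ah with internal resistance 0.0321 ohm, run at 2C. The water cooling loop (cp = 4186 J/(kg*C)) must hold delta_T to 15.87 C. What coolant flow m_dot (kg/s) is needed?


Step 1: I = 2 * 6.385 = 12.77 A
Step 2: Q_cell = I^2 * R = 12.77^2 * 0.0321 = 5.2346 W
Step 3: Q_total = 39 * 5.2346 = 204.15 W
Step 4: m_dot = Q_total / (cp * dT) = 204.15 / (4186 * 15.87) = 0.003073 kg/s

0.003073 kg/s


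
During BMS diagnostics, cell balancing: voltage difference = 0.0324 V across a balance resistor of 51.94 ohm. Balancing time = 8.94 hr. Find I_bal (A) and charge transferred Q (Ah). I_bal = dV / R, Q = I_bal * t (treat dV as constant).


First, Ohm's law: I_bal = 0.0324 V / 51.94 ohm = 6.2380e-04 A
Then Q = I * t = 6.2380e-04 A * 8.94 hr = 0.005577 Ah

I=6.2380e-04 A, Q=0.005577 Ah


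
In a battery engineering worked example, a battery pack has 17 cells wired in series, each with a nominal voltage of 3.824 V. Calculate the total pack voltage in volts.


V_pack = n * V_cell = 17 * 3.824 = 65.008 V

65.008 V


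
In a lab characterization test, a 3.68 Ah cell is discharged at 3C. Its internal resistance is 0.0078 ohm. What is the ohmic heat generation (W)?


Step 1: I = C_rate * capacity = 3 * 3.68 = 11.04 A
Step 2: Q = I^2 * R = 11.04^2 * 0.0078 = 121.88 * 0.0078 = 0.9507 W

0.9507 W


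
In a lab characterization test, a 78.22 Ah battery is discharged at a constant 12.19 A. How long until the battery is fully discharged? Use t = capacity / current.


Runtime = 78.22 Ah / 12.19 A = 6.417 hr

6.417 hr


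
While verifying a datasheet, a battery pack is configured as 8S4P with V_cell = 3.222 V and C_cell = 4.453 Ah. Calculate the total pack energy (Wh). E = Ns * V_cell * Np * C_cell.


E = Ns * Vcell * Np * Ccell = 8 * 3.222 * 4 * 4.453 = 459.1 Wh

459.1 Wh


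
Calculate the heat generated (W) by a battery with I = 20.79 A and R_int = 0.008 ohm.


Q = I^2 * R = 20.79^2 * 0.008 = 3.458 W

3.458 W


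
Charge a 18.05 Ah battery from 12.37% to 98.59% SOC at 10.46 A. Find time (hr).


Step 1: dSOC = 98.59% - 12.37% = 86.22%
Step 2: delta_Ah = 18.05 * 86.22 / 100 = 15.563 Ah
Step 3: t = 15.563 / 10.46 = 1.488 hr

1.488 hr


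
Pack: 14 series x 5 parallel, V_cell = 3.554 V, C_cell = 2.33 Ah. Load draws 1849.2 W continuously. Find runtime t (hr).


Step 1: E_pack = Ns * V_cell * Np * C_cell = 14 * 3.554 * 5 * 2.33 = 579.66 Wh
Step 2: t = E_pack / P = 579.66 / 1849.2 = 0.3135 hr

0.3135 hr


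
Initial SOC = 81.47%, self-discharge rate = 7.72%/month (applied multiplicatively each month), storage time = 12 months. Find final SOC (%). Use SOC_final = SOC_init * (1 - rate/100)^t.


decay = (1 - 7.72/100)^12 = 0.38132
SOC_final = 81.47 * 0.38132 = 31.07%

31.07%


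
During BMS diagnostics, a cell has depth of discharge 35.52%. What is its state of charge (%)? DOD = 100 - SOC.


SOC = 100 - DOD = 100 - 35.52 = 64.48%

64.48%


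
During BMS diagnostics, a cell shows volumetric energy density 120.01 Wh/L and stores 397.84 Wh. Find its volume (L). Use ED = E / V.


V = E / ED = 397.84 / 120.01 = 3.315 L

3.315 L


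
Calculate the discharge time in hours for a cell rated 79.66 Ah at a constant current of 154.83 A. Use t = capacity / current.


t = capacity / current = 79.66 / 154.83 = 0.5145 hr

0.5145 hr


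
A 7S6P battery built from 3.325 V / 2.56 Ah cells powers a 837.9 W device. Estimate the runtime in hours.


Step 1: E_pack = Ns * V_cell * Np * C_cell = 7 * 3.325 * 6 * 2.56 = 357.5 Wh
Step 2: t = E_pack / P = 357.5 / 837.9 = 0.4267 hr

0.4267 hr


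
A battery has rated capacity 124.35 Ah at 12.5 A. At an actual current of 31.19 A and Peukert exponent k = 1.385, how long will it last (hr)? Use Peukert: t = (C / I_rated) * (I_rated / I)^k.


t_rated = C / I_rated = 124.35 / 12.5 = 9.948 hr
(I_rated/I)^k = (0.40077)^1.385 = 0.28184
t = t_rated * (I_rated/I)^k = 9.948 * 0.28184 = 2.804 hr

2.804 hr


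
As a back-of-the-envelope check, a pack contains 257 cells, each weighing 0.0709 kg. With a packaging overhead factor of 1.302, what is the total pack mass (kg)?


m_pack = n * m_cell * overhead = 257 * 0.0709 * 1.302 = 23.72 kg

23.72 kg


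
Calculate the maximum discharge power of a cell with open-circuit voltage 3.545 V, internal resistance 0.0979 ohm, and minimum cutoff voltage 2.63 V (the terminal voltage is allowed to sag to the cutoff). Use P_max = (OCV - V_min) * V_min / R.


P_max = (OCV - V_min) * V_min / R = (3.545 - 2.63) * 2.63 / 0.0979 = 0.915 * 2.63 / 0.0979 = 24.58 W

24.58 W


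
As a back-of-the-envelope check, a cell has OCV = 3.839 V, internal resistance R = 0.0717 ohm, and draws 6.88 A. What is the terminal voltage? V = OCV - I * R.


V = OCV - I*R = 3.839 - 6.88 * 0.0717 = 3.346 V

3.346 V


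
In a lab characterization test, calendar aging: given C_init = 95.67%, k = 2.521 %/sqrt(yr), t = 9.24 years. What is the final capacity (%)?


Step 1: sqrt(9.24 yr) = 3.0397
Step 2: drop = 2.521 * 3.0397 = 7.6631
Step 3: C_final = 95.67 - 7.6631 = 88.01%

88.01%


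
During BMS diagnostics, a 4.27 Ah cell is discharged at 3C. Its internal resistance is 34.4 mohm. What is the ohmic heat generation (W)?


Convert: R = 34.4 mohm = 0.0344 ohm
Step 1: I = C_rate * capacity = 3 * 4.27 = 12.81 A
Step 2: Q = I^2 * R = 12.81^2 * 0.0344 = 164.1 * 0.0344 = 5.645 W

5.645 W


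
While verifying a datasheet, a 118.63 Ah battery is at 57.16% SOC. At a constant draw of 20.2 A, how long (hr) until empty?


Step 1: remaining = SOC/100 * C_total = 57.16/100 * 118.63 = 67.809 Ah
Step 2: t = remaining / I = 67.809 / 20.2 = 3.357 hr

3.357 hr


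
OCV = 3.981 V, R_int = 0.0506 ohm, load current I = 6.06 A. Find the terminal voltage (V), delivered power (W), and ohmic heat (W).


Step 1: V_terminal = OCV - I*R = 3.981 - 6.06 * 0.0506 = 3.6744 V
Step 2: P_out = V_terminal * I = 3.6744 * 6.06 = 22.27 W
Step 3: Q = I^2 * R = 6.06^2 * 0.0506 = 1.858 W

V=3.6744 V, P=22.27 W, Q=1.858 W
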